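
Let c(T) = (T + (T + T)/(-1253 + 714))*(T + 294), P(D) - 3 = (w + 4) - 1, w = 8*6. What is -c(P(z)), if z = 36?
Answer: -10091304/539 ≈ -18722.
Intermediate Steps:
w = 48
P(D) = 54 (P(D) = 3 + ((48 + 4) - 1) = 3 + (52 - 1) = 3 + 51 = 54)
c(T) = 537*T*(294 + T)/539 (c(T) = (T + (2*T)/(-539))*(294 + T) = (T + (2*T)*(-1/539))*(294 + T) = (T - 2*T/539)*(294 + T) = (537*T/539)*(294 + T) = 537*T*(294 + T)/539)
-c(P(z)) = -537*54*(294 + 54)/539 = -537*54*348/539 = -1*10091304/539 = -10091304/539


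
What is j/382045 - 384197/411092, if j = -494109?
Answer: -31809527263/14277785740 ≈ -2.2279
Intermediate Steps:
j/382045 - 384197/411092 = -494109/382045 - 384197/411092 = -494109*1/382045 - 384197*1/411092 = -494109/382045 - 34927/37372 = -31809527263/14277785740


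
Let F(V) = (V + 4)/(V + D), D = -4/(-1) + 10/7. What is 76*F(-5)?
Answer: -532/3 ≈ -177.33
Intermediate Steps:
D = 38/7 (D = -4*(-1) + 10*(⅐) = 4 + 10/7 = 38/7 ≈ 5.4286)
F(V) = (4 + V)/(38/7 + V) (F(V) = (V + 4)/(V + 38/7) = (4 + V)/(38/7 + V))
76*F(-5) = 76*(7*(4 - 5)/(38 + 7*(-5))) = 76*(7*(-1)/(38 - 35)) = 76*(7*(-1)/3) = 76*(7*(⅓)*(-1)) = 76*(-7/3) = -532/3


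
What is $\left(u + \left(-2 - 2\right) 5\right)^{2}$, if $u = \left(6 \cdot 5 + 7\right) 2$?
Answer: $2916$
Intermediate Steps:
$u = 74$ ($u = \left(30 + 7\right) 2 = 37 \cdot 2 = 74$)
$\left(u + \left(-2 - 2\right) 5\right)^{2} = \left(74 + \left(-2 - 2\right) 5\right)^{2} = \left(74 - 20\right)^{2} = 54^{2} = 2916$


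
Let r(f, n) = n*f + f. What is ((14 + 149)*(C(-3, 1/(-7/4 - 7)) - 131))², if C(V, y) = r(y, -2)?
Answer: 557565370209/1225 ≈ 4.5516e+8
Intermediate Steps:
r(f, n) = f + f*n (r(f, n) = f*n + f = f + f*n)
C(V, y) = -y (C(V, y) = y*(1 - 2) = y*(-1) = -y)
((14 + 149)*(C(-3, 1/(-7/4 - 7)) - 131))² = ((14 + 149)*(-1/(-7/4 - 7) - 131))² = (163*(-1/(-7*¼ - 7) - 131))² = (163*(-1/(-7/4 - 7) - 131))² = (163*(-1/(-35/4) - 131))² = (163*(-1*(-4/35) - 131))² = (163*(4/35 - 131))² = (163*(-4581/35))² = (-746703/35)² = 557565370209/1225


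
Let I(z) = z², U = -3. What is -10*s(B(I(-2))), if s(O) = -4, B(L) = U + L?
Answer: 40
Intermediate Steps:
B(L) = -3 + L
-10*s(B(I(-2))) = -10*(-4) = 40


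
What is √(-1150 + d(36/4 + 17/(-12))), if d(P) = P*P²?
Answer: I*√3700887/72 ≈ 26.719*I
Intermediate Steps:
d(P) = P³
√(-1150 + d(36/4 + 17/(-12))) = √(-1150 + (36/4 + 17/(-12))³) = √(-1150 + (36*(¼) + 17*(-1/12))³) = √(-1150 + (9 - 17/12)³) = √(-1150 + (91/12)³) = √(-1150 + 753571/1728) = √(-1233629/1728) = I*√3700887/72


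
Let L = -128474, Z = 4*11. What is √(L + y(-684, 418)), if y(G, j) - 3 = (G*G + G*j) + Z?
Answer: √53517 ≈ 231.34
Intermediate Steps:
Z = 44
y(G, j) = 47 + G² + G*j (y(G, j) = 3 + ((G*G + G*j) + 44) = 3 + ((G² + G*j) + 44) = 3 + (44 + G² + G*j) = 47 + G² + G*j)
√(L + y(-684, 418)) = √(-128474 + (47 + (-684)² - 684*418)) = √(-128474 + (47 + 467856 - 285912)) = √(-128474 + 181991) = √53517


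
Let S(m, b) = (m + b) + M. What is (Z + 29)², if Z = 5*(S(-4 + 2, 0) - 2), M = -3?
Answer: 36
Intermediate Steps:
S(m, b) = -3 + b + m (S(m, b) = (m + b) - 3 = (b + m) - 3 = -3 + b + m)
Z = -35 (Z = 5*((-3 + 0 + (-4 + 2)) - 2) = 5*((-3 + 0 - 2) - 2) = 5*(-5 - 2) = 5*(-7) = -35)
(Z + 29)² = (-35 + 29)² = (-6)² = 36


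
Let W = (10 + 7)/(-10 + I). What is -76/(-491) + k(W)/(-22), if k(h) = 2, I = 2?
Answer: 345/5401 ≈ 0.063877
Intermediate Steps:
W = -17/8 (W = (10 + 7)/(-10 + 2) = 17/(-8) = 17*(-⅛) = -17/8 ≈ -2.1250)
-76/(-491) + k(W)/(-22) = -76/(-491) + 2/(-22) = -76*(-1/491) + 2*(-1/22) = 76/491 - 1/11 = 345/5401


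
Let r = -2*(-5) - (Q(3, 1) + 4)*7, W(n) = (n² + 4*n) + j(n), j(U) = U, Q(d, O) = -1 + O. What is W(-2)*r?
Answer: 108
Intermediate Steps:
W(n) = n² + 5*n (W(n) = (n² + 4*n) + n = n² + 5*n)
r = -18 (r = -2*(-5) - ((-1 + 1) + 4)*7 = 10 - (0 + 4)*7 = 10 - 4*7 = 10 - 1*28 = 10 - 28 = -18)
W(-2)*r = -2*(5 - 2)*(-18) = -2*3*(-18) = -6*(-18) = 108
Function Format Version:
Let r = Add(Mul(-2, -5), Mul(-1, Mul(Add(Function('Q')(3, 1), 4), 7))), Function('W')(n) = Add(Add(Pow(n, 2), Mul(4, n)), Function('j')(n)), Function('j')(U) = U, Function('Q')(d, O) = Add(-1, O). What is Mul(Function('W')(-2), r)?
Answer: 108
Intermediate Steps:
Function('W')(n) = Add(Pow(n, 2), Mul(5, n)) (Function('W')(n) = Add(Add(Pow(n, 2), Mul(4, n)), n) = Add(Pow(n, 2), Mul(5, n)))
r = -18 (r = Add(Mul(-2, -5), Mul(-1, Mul(Add(Add(-1, 1), 4), 7))) = Add(10, Mul(-1, Mul(Add(0, 4), 7))) = Add(10, Mul(-1, Mul(4, 7))) = Add(10, Mul(-1, 28)) = Add(10, -28) = -18)
Mul(Function('W')(-2), r) = Mul(Mul(-2, Add(5, -2)), -18) = Mul(Mul(-2, 3), -18) = Mul(-6, -18) = 108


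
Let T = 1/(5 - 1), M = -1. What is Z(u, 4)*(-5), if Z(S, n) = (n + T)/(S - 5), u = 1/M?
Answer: 85/24 ≈ 3.5417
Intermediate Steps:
u = -1 (u = 1/(-1) = -1)
T = ¼ (T = 1/4 = ¼ ≈ 0.25000)
Z(S, n) = (¼ + n)/(-5 + S) (Z(S, n) = (n + ¼)/(S - 5) = (¼ + n)/(-5 + S))
Z(u, 4)*(-5) = ((¼ + 4)/(-5 - 1))*(-5) = ((17/4)/(-6))*(-5) = -⅙*17/4*(-5) = -17/24*(-5) = 85/24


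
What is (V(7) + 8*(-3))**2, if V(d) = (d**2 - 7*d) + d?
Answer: 289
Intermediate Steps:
V(d) = d**2 - 6*d
(V(7) + 8*(-3))**2 = (7*(-6 + 7) + 8*(-3))**2 = (7*1 - 24)**2 = (7 - 24)**2 = (-17)**2 = 289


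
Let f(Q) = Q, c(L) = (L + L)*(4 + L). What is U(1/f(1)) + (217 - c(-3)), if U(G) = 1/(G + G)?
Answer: 447/2 ≈ 223.50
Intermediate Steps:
c(L) = 2*L*(4 + L) (c(L) = (2*L)*(4 + L) = 2*L*(4 + L))
U(G) = 1/(2*G)
U(1/f(1)) + (217 - c(-3)) = 1/(2*(1/1)) + (217 - 2*(-3)*(4 - 3)) = (½)/1 + (217 - 2*(-3)) = (½)*1 + (217 - 1*(-6)) = ½ + (217 + 6) = ½ + 223 = 447/2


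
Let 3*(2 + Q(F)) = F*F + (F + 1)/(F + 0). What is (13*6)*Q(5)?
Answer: 2626/5 ≈ 525.20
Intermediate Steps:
Q(F) = -2 + F²/3 + (1 + F)/(3*F) (Q(F) = -2 + (F*F + (F + 1)/(F + 0))/3 = -2 + (F² + (1 + F)/F)/3 = -2 + (F²/3 + (1 + F)/(3*F)) = -2 + F²/3 + (1 + F)/(3*F))
(13*6)*Q(5) = (13*6)*((⅓)*(1 + 5*(-5 + 5²))/5) = 78*((⅓)*(⅕)*(1 + 5*(-5 + 25))) = 78*((⅓)*(⅕)*(1 + 5*20)) = 78*((⅓)*(⅕)*(1 + 100)) = 78*((⅓)*(⅕)*101) = 78*(101/15) = 2626/5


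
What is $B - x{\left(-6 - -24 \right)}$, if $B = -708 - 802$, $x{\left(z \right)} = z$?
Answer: $-1528$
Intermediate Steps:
$B = -1510$
$B - x{\left(-6 - -24 \right)} = -1510 - \left(-6 - -24\right) = -1510 - \left(-6 + 24\right) = -1510 - 18 = -1528$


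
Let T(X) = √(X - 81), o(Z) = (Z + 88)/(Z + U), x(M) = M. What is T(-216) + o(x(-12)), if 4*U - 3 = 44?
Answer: -304 + 3*I*√33 ≈ -304.0 + 17.234*I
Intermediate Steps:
U = 47/4 (U = ¾ + (¼)*44 = ¾ + 11 = 47/4 ≈ 11.750)
o(Z) = (88 + Z)/(47/4 + Z) (o(Z) = (Z + 88)/(Z + 47/4) = (88 + Z)/(47/4 + Z))
T(X) = √(-81 + X)
T(-216) + o(x(-12)) = √(-81 - 216) + 4*(88 - 12)/(47 + 4*(-12)) = √(-297) + 4*76/(47 - 48) = 3*I*√33 + 4*76/(-1) = 3*I*√33 + 4*(-1)*76 = 3*I*√33 - 304 = -304 + 3*I*√33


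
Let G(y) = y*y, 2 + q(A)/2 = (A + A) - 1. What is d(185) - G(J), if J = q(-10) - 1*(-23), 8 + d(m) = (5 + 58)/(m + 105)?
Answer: -155667/290 ≈ -536.78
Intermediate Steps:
q(A) = -6 + 4*A (q(A) = -4 + 2*((A + A) - 1) = -4 + 2*(2*A - 1) = -4 + 2*(-1 + 2*A) = -4 + (-2 + 4*A) = -6 + 4*A)
d(m) = -8 + 63/(105 + m) (d(m) = -8 + (5 + 58)/(m + 105) = -8 + 63/(105 + m))
J = -23 (J = (-6 + 4*(-10)) - 1*(-23) = (-6 - 40) + 23 = -46 + 23 = -23)
G(y) = y**2
d(185) - G(J) = (-777 - 8*185)/(105 + 185) - 1*(-23)**2 = (-777 - 1480)/290 - 1*529 = (1/290)*(-2257) - 529 = -2257/290 - 529 = -155667/290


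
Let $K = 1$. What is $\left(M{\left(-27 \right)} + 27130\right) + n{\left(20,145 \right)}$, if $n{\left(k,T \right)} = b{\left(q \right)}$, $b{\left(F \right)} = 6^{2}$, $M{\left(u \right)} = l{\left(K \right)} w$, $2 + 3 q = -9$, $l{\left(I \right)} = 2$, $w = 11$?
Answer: $27188$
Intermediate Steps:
$q = - \frac{11}{3}$ ($q = - \frac{2}{3} + \frac{1}{3} \left(-9\right) = - \frac{2}{3} - 3 = - \frac{11}{3} \approx -3.6667$)
$M{\left(u \right)} = 22$ ($M{\left(u \right)} = 2 \cdot 11 = 22$)
$b{\left(F \right)} = 36$
$n{\left(k,T \right)} = 36$
$\left(M{\left(-27 \right)} + 27130\right) + n{\left(20,145 \right)} = \left(22 + 27130\right) + 36 = 27152 + 36 = 27188$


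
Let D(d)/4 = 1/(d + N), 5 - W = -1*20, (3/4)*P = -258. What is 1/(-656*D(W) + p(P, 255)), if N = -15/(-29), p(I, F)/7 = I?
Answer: -185/464504 ≈ -0.00039827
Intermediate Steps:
P = -344 (P = (4/3)*(-258) = -344)
p(I, F) = 7*I
N = 15/29 (N = -15*(-1/29) = 15/29 ≈ 0.51724)
W = 25 (W = 5 - (-1)*20 = 5 - 1*(-20) = 5 + 20 = 25)
D(d) = 4/(15/29 + d) (D(d) = 4/(d + 15/29) = 4/(15/29 + d))
1/(-656*D(W) + p(P, 255)) = 1/(-76096/(15 + 29*25) + 7*(-344)) = 1/(-76096/(15 + 725) - 2408) = 1/(-76096/740 - 2408) = 1/(-656*29/185 - 2408) = 1/(-19024/185 - 2408) = 1/(-464504/185) = -185/464504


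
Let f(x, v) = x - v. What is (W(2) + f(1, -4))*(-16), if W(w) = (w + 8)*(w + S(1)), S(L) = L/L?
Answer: -560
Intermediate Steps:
S(L) = 1
W(w) = (1 + w)*(8 + w) (W(w) = (w + 8)*(w + 1) = (8 + w)*(1 + w) = (1 + w)*(8 + w))
(W(2) + f(1, -4))*(-16) = ((8 + 2² + 9*2) + (1 - 1*(-4)))*(-16) = ((8 + 4 + 18) + (1 + 4))*(-16) = (30 + 5)*(-16) = 35*(-16) = -560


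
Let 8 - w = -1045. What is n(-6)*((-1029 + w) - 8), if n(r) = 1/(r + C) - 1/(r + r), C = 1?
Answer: -28/15 ≈ -1.8667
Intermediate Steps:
w = 1053 (w = 8 - 1*(-1045) = 8 + 1045 = 1053)
n(r) = 1/(1 + r) - 1/(2*r) (n(r) = 1/(r + 1) - 1/(r + r) = 1/(1 + r) - 1/(2*r))
n(-6)*((-1029 + w) - 8) = ((½)*(-1 - 6)/(-6*(1 - 6)))*((-1029 + 1053) - 8) = ((½)*(-⅙)*(-7)/(-5))*(24 - 8) = ((½)*(-⅙)*(-⅕)*(-7))*16 = -7/60*16 = -28/15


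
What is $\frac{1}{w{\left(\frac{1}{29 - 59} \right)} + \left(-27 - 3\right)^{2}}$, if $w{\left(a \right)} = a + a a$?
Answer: $\frac{900}{809971} \approx 0.0011112$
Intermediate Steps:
$w{\left(a \right)} = a + a^{2}$
$\frac{1}{w{\left(\frac{1}{29 - 59} \right)} + \left(-27 - 3\right)^{2}} = \frac{1}{\frac{1 + \frac{1}{29 - 59}}{29 - 59} + \left(-27 - 3\right)^{2}} = \frac{1}{\frac{1 + \frac{1}{-30}}{-30} + \left(-30\right)^{2}} = \frac{1}{- \frac{1 - \frac{1}{30}}{30} + 900} = \frac{1}{\left(- \frac{1}{30}\right) \frac{29}{30} + 900} = \frac{1}{- \frac{29}{900} + 900} = \frac{1}{\frac{809971}{900}} = \frac{900}{809971}$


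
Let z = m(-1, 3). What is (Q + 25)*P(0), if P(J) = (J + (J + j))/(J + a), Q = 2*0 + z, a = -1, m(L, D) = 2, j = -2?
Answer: 54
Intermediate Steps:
z = 2
Q = 2 (Q = 2*0 + 2 = 0 + 2 = 2)
P(J) = (-2 + 2*J)/(-1 + J) (P(J) = (J + (J - 2))/(J - 1) = (J + (-2 + J))/(-1 + J) = (-2 + 2*J)/(-1 + J))
(Q + 25)*P(0) = (2 + 25)*2 = 27*2 = 54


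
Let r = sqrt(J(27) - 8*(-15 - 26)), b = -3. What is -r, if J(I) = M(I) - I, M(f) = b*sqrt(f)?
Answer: -sqrt(301 - 9*sqrt(3)) ≈ -16.894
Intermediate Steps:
M(f) = -3*sqrt(f)
J(I) = -I - 3*sqrt(I) (J(I) = -3*sqrt(I) - I = -I - 3*sqrt(I))
r = sqrt(301 - 9*sqrt(3)) (r = sqrt((-1*27 - 9*sqrt(3)) - 8*(-15 - 26)) = sqrt((-27 - 9*sqrt(3)) - 8*(-41)) = sqrt((-27 - 9*sqrt(3)) + 328) = sqrt(301 - 9*sqrt(3)) ≈ 16.894)
-r = -sqrt(301 - 9*sqrt(3))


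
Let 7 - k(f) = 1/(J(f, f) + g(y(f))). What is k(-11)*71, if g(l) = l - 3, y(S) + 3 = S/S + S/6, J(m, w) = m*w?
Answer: 340019/685 ≈ 496.38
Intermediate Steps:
y(S) = -2 + S/6 (y(S) = -3 + (S/S + S/6) = -3 + (1 + S*(⅙)) = -3 + (1 + S/6) = -2 + S/6)
g(l) = -3 + l
k(f) = 7 - 1/(-5 + f² + f/6) (k(f) = 7 - 1/(f*f + (-3 + (-2 + f/6))) = 7 - 1/(f² + (-5 + f/6)) = 7 - 1/(-5 + f² + f/6))
k(-11)*71 = ((-216 + 7*(-11) + 42*(-11)²)/(-30 - 11 + 6*(-11)²))*71 = ((-216 - 77 + 42*121)/(-30 - 11 + 6*121))*71 = ((-216 - 77 + 5082)/(-30 - 11 + 726))*71 = (4789/685)*71 = 340019/685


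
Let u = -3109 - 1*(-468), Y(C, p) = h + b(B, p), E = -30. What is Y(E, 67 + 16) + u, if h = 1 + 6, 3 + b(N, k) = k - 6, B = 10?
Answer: -2560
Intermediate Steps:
b(N, k) = -9 + k (b(N, k) = -3 + (k - 6) = -3 + (-6 + k) = -9 + k)
h = 7
Y(C, p) = -2 + p (Y(C, p) = 7 + (-9 + p) = -2 + p)
u = -2641 (u = -3109 + 468 = -2641)
Y(E, 67 + 16) + u = (-2 + (67 + 16)) - 2641 = (-2 + 83) - 2641 = 81 - 2641 = -2560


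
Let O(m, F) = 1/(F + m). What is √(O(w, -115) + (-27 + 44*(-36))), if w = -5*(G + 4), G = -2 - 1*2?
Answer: I*√21305590/115 ≈ 40.137*I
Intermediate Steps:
G = -4 (G = -2 - 2 = -4)
w = 0 (w = -5*(-4 + 4) = -5*0 = 0)
√(O(w, -115) + (-27 + 44*(-36))) = √(1/(-115 + 0) + (-27 + 44*(-36))) = √(1/(-115) + (-27 - 1584)) = √(-1/115 - 1611) = √(-185266/115) = I*√21305590/115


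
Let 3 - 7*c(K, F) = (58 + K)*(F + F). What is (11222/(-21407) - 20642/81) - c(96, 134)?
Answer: 68459538191/12137769 ≈ 5640.2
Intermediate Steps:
c(K, F) = 3/7 - 2*F*(58 + K)/7 (c(K, F) = 3/7 - (58 + K)*(F + F)/7 = 3/7 - (58 + K)*2*F/7 = 3/7 - 2*F*(58 + K)/7)
(11222/(-21407) - 20642/81) - c(96, 134) = (11222/(-21407) - 20642/81) - (3/7 - 116/7*134 - 2/7*134*96) = (11222*(-1/21407) - 20642*1/81) - (3/7 - 15544/7 - 25728/7) = (-11222/21407 - 20642/81) - 1*(-41269/7) = -442792276/1733967 + 41269/7 = 68459538191/12137769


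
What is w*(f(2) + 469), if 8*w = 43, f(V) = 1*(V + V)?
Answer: 20339/8 ≈ 2542.4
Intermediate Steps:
f(V) = 2*V (f(V) = 1*(2*V) = 2*V)
w = 43/8 (w = (⅛)*43 = 43/8 ≈ 5.3750)
w*(f(2) + 469) = 43*(2*2 + 469)/8 = 43*(4 + 469)/8 = (43/8)*473 = 20339/8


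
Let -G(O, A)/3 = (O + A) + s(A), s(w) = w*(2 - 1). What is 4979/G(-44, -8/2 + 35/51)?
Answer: 84643/2582 ≈ 32.782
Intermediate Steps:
s(w) = w (s(w) = w*1 = w)
G(O, A) = -6*A - 3*O (G(O, A) = -3*((O + A) + A) = -3*((A + O) + A) = -3*(O + 2*A) = -6*A - 3*O)
4979/G(-44, -8/2 + 35/51) = 4979/(-6*(-8/2 + 35/51) - 3*(-44)) = 4979/(-6*(-8*½ + 35*(1/51)) + 132) = 4979/(-6*(-4 + 35/51) + 132) = 4979/(-6*(-169/51) + 132) = 4979/(338/17 + 132) = 4979/(2582/17) = 4979*(17/2582) = 84643/2582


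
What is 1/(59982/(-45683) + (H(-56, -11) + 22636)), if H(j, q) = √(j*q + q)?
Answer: 47237154207298/1069196937427828991 - 22956301379*√5/1069196937427828991 ≈ 4.4132e-5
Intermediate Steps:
H(j, q) = √(q + j*q)
1/(59982/(-45683) + (H(-56, -11) + 22636)) = 1/(59982/(-45683) + (√(-11*(1 - 56)) + 22636)) = 1/(59982*(-1/45683) + (√(-11*(-55)) + 22636)) = 1/(-59982/45683 + (√605 + 22636)) = 1/(-59982/45683 + (11*√5 + 22636)) = 1/(-59982/45683 + (22636 + 11*√5)) = 1/(1034020406/45683 + 11*√5)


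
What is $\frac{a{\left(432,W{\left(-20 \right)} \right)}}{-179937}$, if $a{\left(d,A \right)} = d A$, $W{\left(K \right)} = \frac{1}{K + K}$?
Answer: $\frac{6}{99965} \approx 6.0021 \cdot 10^{-5}$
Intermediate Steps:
$W{\left(K \right)} = \frac{1}{2 K}$
$a{\left(d,A \right)} = A d$
$\frac{a{\left(432,W{\left(-20 \right)} \right)}}{-179937} = \frac{\frac{1}{2 \left(-20\right)} 432}{-179937} = \frac{1}{2} \left(- \frac{1}{20}\right) 432 \left(- \frac{1}{179937}\right) = \left(- \frac{1}{40}\right) 432 \left(- \frac{1}{179937}\right) = \left(- \frac{54}{5}\right) \left(- \frac{1}{179937}\right) = \frac{6}{99965}$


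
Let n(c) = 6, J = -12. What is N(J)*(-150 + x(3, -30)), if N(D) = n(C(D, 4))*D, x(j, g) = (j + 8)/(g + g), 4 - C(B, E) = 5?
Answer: 54066/5 ≈ 10813.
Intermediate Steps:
C(B, E) = -1 (C(B, E) = 4 - 1*5 = 4 - 5 = -1)
x(j, g) = (8 + j)/(2*g) (x(j, g) = (8 + j)/((2*g)) = (8 + j)*(1/(2*g)) = (8 + j)/(2*g))
N(D) = 6*D
N(J)*(-150 + x(3, -30)) = (6*(-12))*(-150 + (1/2)*(8 + 3)/(-30)) = -72*(-150 + (1/2)*(-1/30)*11) = -72*(-150 - 11/60) = -72*(-9011/60) = 54066/5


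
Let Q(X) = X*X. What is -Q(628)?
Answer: -394384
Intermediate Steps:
Q(X) = X²
-Q(628) = -1*628² = -1*394384 = -394384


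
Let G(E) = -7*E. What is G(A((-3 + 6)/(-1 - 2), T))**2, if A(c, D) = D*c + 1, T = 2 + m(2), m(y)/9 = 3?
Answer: 38416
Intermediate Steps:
m(y) = 27 (m(y) = 9*3 = 27)
T = 29 (T = 2 + 27 = 29)
A(c, D) = 1 + D*c
G(A((-3 + 6)/(-1 - 2), T))**2 = (-7*(1 + 29*((-3 + 6)/(-1 - 2))))**2 = (-7*(1 + 29*(3/(-3))))**2 = (-7*(1 + 29*(3*(-1/3))))**2 = (-7*(1 + 29*(-1)))**2 = (-7*(1 - 29))**2 = (-7*(-28))**2 = 196**2 = 38416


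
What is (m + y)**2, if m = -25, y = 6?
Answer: 361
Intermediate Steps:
(m + y)**2 = (-25 + 6)**2 = (-19)**2 = 361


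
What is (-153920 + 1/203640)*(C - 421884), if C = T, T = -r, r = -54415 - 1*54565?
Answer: 1225968385535287/25455 ≈ 4.8162e+10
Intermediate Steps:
r = -108980 (r = -54415 - 54565 = -108980)
T = 108980 (T = -1*(-108980) = 108980)
C = 108980
(-153920 + 1/203640)*(C - 421884) = (-153920 + 1/203640)*(108980 - 421884) = (-153920 + 1/203640)*(-312904) = -31344268799/203640*(-312904) = 1225968385535287/25455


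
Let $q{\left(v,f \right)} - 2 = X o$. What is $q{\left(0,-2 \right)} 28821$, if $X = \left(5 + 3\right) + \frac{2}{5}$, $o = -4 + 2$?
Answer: $- \frac{2132754}{5} \approx -4.2655 \cdot 10^{5}$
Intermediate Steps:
$o = -2$
$X = \frac{42}{5}$ ($X = 8 + 2 \cdot \frac{1}{5} = 8 + \frac{2}{5} = \frac{42}{5} \approx 8.4$)
$q{\left(v,f \right)} = - \frac{74}{5}$ ($q{\left(v,f \right)} = 2 + \frac{42}{5} \left(-2\right) = 2 - \frac{84}{5} = - \frac{74}{5}$)
$q{\left(0,-2 \right)} 28821 = \left(- \frac{74}{5}\right) 28821 = - \frac{2132754}{5}$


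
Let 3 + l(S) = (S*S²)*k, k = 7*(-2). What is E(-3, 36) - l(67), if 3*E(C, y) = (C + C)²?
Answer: 4210697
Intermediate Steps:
k = -14
E(C, y) = 4*C²/3 (E(C, y) = (C + C)²/3 = (2*C)²/3 = (4*C²)/3 = 4*C²/3)
l(S) = -3 - 14*S³ (l(S) = -3 + (S*S²)*(-14) = -3 + S³*(-14) = -3 - 14*S³)
E(-3, 36) - l(67) = (4/3)*(-3)² - (-3 - 14*67³) = (4/3)*9 - (-3 - 14*300763) = 12 - (-3 - 4210682) = 12 - 1*(-4210685) = 12 + 4210685 = 4210697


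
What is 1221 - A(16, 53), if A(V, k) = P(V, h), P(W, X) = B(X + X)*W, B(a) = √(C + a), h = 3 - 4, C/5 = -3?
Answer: 1221 - 16*I*√17 ≈ 1221.0 - 65.97*I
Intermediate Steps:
C = -15 (C = 5*(-3) = -15)
h = -1
B(a) = √(-15 + a)
P(W, X) = W*√(-15 + 2*X) (P(W, X) = √(-15 + (X + X))*W = √(-15 + 2*X)*W = W*√(-15 + 2*X))
A(V, k) = I*V*√17 (A(V, k) = V*√(-15 + 2*(-1)) = V*√(-15 - 2) = V*√(-17) = V*(I*√17) = I*V*√17)
1221 - A(16, 53) = 1221 - I*16*√17 = 1221 - 16*I*√17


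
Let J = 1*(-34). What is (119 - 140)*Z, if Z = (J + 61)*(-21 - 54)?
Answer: 42525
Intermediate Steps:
J = -34
Z = -2025 (Z = (-34 + 61)*(-21 - 54) = 27*(-75) = -2025)
(119 - 140)*Z = (119 - 140)*(-2025) = -21*(-2025) = 42525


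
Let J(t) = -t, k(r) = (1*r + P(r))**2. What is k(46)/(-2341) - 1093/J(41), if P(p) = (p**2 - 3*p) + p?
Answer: -173122187/95981 ≈ -1803.7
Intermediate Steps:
P(p) = p**2 - 2*p
k(r) = (r + r*(-2 + r))**2 (k(r) = (1*r + r*(-2 + r))**2 = (r + r*(-2 + r))**2)
k(46)/(-2341) - 1093/J(41) = (46**2*(-1 + 46)**2)/(-2341) - 1093/((-1*41)) = (2116*45**2)*(-1/2341) - 1093/(-41) = (2116*2025)*(-1/2341) - 1093*(-1/41) = 4284900*(-1/2341) + 1093/41 = -4284900/2341 + 1093/41 = -173122187/95981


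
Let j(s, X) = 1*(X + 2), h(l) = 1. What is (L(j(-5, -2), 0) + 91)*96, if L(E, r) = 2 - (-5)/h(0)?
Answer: 9408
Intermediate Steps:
j(s, X) = 2 + X (j(s, X) = 1*(2 + X) = 2 + X)
L(E, r) = 7 (L(E, r) = 2 - (-5)/1 = 2 - (-5) = 2 - 1*(-5) = 2 + 5 = 7)
(L(j(-5, -2), 0) + 91)*96 = (7 + 91)*96 = 98*96 = 9408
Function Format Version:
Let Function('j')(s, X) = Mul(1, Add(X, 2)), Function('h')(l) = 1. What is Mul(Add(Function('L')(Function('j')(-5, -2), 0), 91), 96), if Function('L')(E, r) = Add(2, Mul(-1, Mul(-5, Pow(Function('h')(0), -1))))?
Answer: 9408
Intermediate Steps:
Function('j')(s, X) = Add(2, X) (Function('j')(s, X) = Mul(1, Add(2, X)) = Add(2, X))
Function('L')(E, r) = 7 (Function('L')(E, r) = Add(2, Mul(-1, Mul(-5, Pow(1, -1)))) = Add(2, Mul(-1, Mul(-5, 1))) = Add(2, Mul(-1, -5)) = Add(2, 5) = 7)
Mul(Add(Function('L')(Function('j')(-5, -2), 0), 91), 96) = Mul(Add(7, 91), 96) = Mul(98, 96) = 9408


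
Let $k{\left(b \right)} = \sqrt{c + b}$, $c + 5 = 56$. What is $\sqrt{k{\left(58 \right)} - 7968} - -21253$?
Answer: $21253 + \sqrt{-7968 + \sqrt{109}} \approx 21253.0 + 89.205 i$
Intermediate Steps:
$c = 51$ ($c = -5 + 56 = 51$)
$k{\left(b \right)} = \sqrt{51 + b}$
$\sqrt{k{\left(58 \right)} - 7968} - -21253 = \sqrt{\sqrt{51 + 58} - 7968} - -21253 = \sqrt{\sqrt{109} - 7968} + 21253 = \sqrt{-7968 + \sqrt{109}} + 21253 = 21253 + \sqrt{-7968 + \sqrt{109}}$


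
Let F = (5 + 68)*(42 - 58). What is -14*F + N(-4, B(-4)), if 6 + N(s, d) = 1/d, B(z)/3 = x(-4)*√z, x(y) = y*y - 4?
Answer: 16346 - I/72 ≈ 16346.0 - 0.013889*I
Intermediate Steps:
x(y) = -4 + y² (x(y) = y² - 4 = -4 + y²)
F = -1168 (F = 73*(-16) = -1168)
B(z) = 36*√z (B(z) = 3*((-4 + (-4)²)*√z) = 3*((-4 + 16)*√z) = 3*(12*√z) = 36*√z)
N(s, d) = -6 + 1/d
-14*F + N(-4, B(-4)) = -14*(-1168) + (-6 + 1/(36*√(-4))) = 16352 + (-6 + 1/(36*(2*I))) = 16352 + (-6 + 1/(72*I)) = 16352 + (-6 - I/72) = 16346 - I/72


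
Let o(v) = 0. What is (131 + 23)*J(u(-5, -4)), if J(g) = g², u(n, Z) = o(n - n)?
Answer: 0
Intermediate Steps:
u(n, Z) = 0
(131 + 23)*J(u(-5, -4)) = (131 + 23)*0² = 154*0 = 0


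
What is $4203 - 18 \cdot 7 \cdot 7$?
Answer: $3321$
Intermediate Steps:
$4203 - 18 \cdot 7 \cdot 7 = 4203 - 126 \cdot 7 = 4203 - 882 = 3321$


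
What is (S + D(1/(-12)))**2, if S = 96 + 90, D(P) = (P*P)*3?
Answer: 79727041/2304 ≈ 34604.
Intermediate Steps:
D(P) = 3*P**2 (D(P) = P**2*3 = 3*P**2)
S = 186
(S + D(1/(-12)))**2 = (186 + 3*(1/(-12))**2)**2 = (186 + 3*(-1/12)**2)**2 = (186 + 3*(1/144))**2 = (186 + 1/48)**2 = (8929/48)**2 = 79727041/2304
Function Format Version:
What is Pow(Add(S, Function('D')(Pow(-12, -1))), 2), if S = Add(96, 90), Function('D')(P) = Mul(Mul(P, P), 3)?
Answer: Rational(79727041, 2304) ≈ 34604.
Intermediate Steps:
Function('D')(P) = Mul(3, Pow(P, 2)) (Function('D')(P) = Mul(Pow(P, 2), 3) = Mul(3, Pow(P, 2)))
S = 186
Pow(Add(S, Function('D')(Pow(-12, -1))), 2) = Pow(Add(186, Mul(3, Pow(Pow(-12, -1), 2))), 2) = Pow(Add(186, Mul(3, Pow(Rational(-1, 12), 2))), 2) = Pow(Add(186, Mul(3, Rational(1, 144))), 2) = Pow(Add(186, Rational(1, 48)), 2) = Pow(Rational(8929, 48), 2) = Rational(79727041, 2304)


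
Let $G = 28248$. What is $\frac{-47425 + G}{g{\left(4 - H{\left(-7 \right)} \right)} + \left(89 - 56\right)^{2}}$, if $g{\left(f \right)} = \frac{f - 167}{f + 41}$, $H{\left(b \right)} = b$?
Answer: $- \frac{19177}{1086} \approx -17.658$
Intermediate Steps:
$g{\left(f \right)} = \frac{-167 + f}{41 + f}$
$\frac{-47425 + G}{g{\left(4 - H{\left(-7 \right)} \right)} + \left(89 - 56\right)^{2}} = \frac{-47425 + 28248}{\frac{-167 + \left(4 - -7\right)}{41 + \left(4 - -7\right)} + \left(89 - 56\right)^{2}} = - \frac{19177}{\frac{-167 + \left(4 + 7\right)}{41 + \left(4 + 7\right)} + 33^{2}} = - \frac{19177}{\frac{-167 + 11}{41 + 11} + 1089} = - \frac{19177}{\frac{1}{52} \left(-156\right) + 1089} = - \frac{19177}{-3 + 1089} = - \frac{19177}{1086}$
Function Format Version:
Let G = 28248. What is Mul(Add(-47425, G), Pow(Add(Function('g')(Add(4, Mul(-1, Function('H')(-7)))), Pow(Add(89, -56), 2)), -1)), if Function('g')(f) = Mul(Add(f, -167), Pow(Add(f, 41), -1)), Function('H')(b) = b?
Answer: Rational(-19177, 1086) ≈ -17.658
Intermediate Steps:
Function('g')(f) = Mul(Pow(Add(41, f), -1), Add(-167, f)) (Function('g')(f) = Mul(Add(-167, f), Pow(Add(41, f), -1)) = Mul(Pow(Add(41, f), -1), Add(-167, f)))
Mul(Add(-47425, G), Pow(Add(Function('g')(Add(4, Mul(-1, Function('H')(-7)))), Pow(Add(89, -56), 2)), -1)) = Mul(Add(-47425, 28248), Pow(Add(Mul(Pow(Add(41, Add(4, Mul(-1, -7))), -1), Add(-167, Add(4, Mul(-1, -7)))), Pow(Add(89, -56), 2)), -1)) = Mul(-19177, Pow(Add(Mul(Pow(Add(41, Add(4, 7)), -1), Add(-167, Add(4, 7))), Pow(33, 2)), -1)) = Mul(-19177, Pow(Add(Mul(Pow(Add(41, 11), -1), Add(-167, 11)), 1089), -1)) = Mul(-19177, Pow(Add(Mul(Pow(52, -1), -156), 1089), -1)) = Mul(-19177, Pow(Add(Mul(Rational(1, 52), -156), 1089), -1)) = Mul(-19177, Pow(Add(-3, 1089), -1)) = Mul(-19177, Pow(1086, -1)) = Mul(-19177, Rational(1, 1086)) = Rational(-19177, 1086)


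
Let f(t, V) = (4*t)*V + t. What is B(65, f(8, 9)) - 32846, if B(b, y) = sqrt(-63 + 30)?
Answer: -32846 + I*sqrt(33) ≈ -32846.0 + 5.7446*I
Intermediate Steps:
f(t, V) = t + 4*V*t (f(t, V) = 4*V*t + t = t + 4*V*t)
B(b, y) = I*sqrt(33) (B(b, y) = sqrt(-33) = I*sqrt(33))
B(65, f(8, 9)) - 32846 = I*sqrt(33) - 32846 = -32846 + I*sqrt(33)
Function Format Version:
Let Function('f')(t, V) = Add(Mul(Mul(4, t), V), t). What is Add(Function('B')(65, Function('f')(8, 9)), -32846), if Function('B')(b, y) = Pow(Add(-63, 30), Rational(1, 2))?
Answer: Add(-32846, Mul(I, Pow(33, Rational(1, 2)))) ≈ Add(-32846., Mul(5.7446, I))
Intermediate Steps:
Function('f')(t, V) = Add(t, Mul(4, V, t)) (Function('f')(t, V) = Add(Mul(4, V, t), t) = Add(t, Mul(4, V, t)))
Function('B')(b, y) = Mul(I, Pow(33, Rational(1, 2))) (Function('B')(b, y) = Pow(-33, Rational(1, 2)) = Mul(I, Pow(33, Rational(1, 2))))
Add(Function('B')(65, Function('f')(8, 9)), -32846) = Add(Mul(I, Pow(33, Rational(1, 2))), -32846) = Add(-32846, Mul(I, Pow(33, Rational(1, 2))))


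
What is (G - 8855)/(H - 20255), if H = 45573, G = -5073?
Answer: -6964/12659 ≈ -0.55012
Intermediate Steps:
(G - 8855)/(H - 20255) = (-5073 - 8855)/(45573 - 20255) = -13928/25318 = -13928*1/25318 = -6964/12659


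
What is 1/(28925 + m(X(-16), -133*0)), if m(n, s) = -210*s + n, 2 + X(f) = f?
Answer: 1/28907 ≈ 3.4594e-5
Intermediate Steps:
X(f) = -2 + f
m(n, s) = n - 210*s
1/(28925 + m(X(-16), -133*0)) = 1/(28925 + ((-2 - 16) - (-27930)*0)) = 1/(28925 + (-18 - 210*0)) = 1/(28925 + (-18 + 0)) = 1/(28925 - 18) = 1/28907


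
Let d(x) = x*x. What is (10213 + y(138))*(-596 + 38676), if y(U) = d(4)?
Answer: 389520320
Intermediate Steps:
d(x) = x²
y(U) = 16 (y(U) = 4² = 16)
(10213 + y(138))*(-596 + 38676) = (10213 + 16)*(-596 + 38676) = 10229*38080 = 389520320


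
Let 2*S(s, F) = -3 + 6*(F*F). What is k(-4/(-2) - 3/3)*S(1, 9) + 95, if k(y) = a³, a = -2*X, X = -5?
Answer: 241595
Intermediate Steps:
a = 10 (a = -2*(-5) = 10)
S(s, F) = -3/2 + 3*F² (S(s, F) = (-3 + 6*(F*F))/2 = (-3 + 6*F²)/2 = -3/2 + 3*F²)
k(y) = 1000 (k(y) = 10³ = 1000)
k(-4/(-2) - 3/3)*S(1, 9) + 95 = 1000*(-3/2 + 3*9²) + 95 = 1000*(-3/2 + 3*81) + 95 = 1000*(-3/2 + 243) + 95 = 1000*(483/2) + 95 = 241500 + 95 = 241595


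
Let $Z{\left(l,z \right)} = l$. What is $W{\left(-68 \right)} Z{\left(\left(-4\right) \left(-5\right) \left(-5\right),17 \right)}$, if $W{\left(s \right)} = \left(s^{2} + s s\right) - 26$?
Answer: $-922200$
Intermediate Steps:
$W{\left(s \right)} = -26 + 2 s^{2}$ ($W{\left(s \right)} = \left(s^{2} + s^{2}\right) - 26 = 2 s^{2} - 26 = -26 + 2 s^{2}$)
$W{\left(-68 \right)} Z{\left(\left(-4\right) \left(-5\right) \left(-5\right),17 \right)} = \left(-26 + 2 \left(-68\right)^{2}\right) \left(-4\right) \left(-5\right) \left(-5\right) = \left(-26 + 2 \cdot 4624\right) 20 \left(-5\right) = \left(-26 + 9248\right) \left(-100\right) = 9222 \left(-100\right) = -922200$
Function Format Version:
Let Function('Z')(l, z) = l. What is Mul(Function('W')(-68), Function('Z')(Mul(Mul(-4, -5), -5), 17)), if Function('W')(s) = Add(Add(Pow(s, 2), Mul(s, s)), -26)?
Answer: -922200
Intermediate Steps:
Function('W')(s) = Add(-26, Mul(2, Pow(s, 2))) (Function('W')(s) = Add(Add(Pow(s, 2), Pow(s, 2)), -26) = Add(Mul(2, Pow(s, 2)), -26) = Add(-26, Mul(2, Pow(s, 2))))
Mul(Function('W')(-68), Function('Z')(Mul(Mul(-4, -5), -5), 17)) = Mul(Add(-26, Mul(2, Pow(-68, 2))), Mul(Mul(-4, -5), -5)) = Mul(Add(-26, Mul(2, 4624)), Mul(20, -5)) = Mul(Add(-26, 9248), -100) = Mul(9222, -100) = -922200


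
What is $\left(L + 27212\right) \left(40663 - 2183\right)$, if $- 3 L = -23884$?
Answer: $\frac{4060409600}{3} \approx 1.3535 \cdot 10^{9}$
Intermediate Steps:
$L = \frac{23884}{3}$ ($L = \left(- \frac{1}{3}\right) \left(-23884\right) = \frac{23884}{3} \approx 7961.3$)
$\left(L + 27212\right) \left(40663 - 2183\right) = \left(\frac{23884}{3} + 27212\right) \left(40663 - 2183\right) = \frac{105520}{3} \cdot 38480 = \frac{4060409600}{3}$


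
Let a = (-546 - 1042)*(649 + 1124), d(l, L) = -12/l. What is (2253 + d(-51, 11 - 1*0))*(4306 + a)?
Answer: -107683705490/17 ≈ -6.3343e+9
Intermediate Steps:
a = -2815524 (a = -1588*1773 = -2815524)
(2253 + d(-51, 11 - 1*0))*(4306 + a) = (2253 - 12/(-51))*(4306 - 2815524) = (2253 - 12*(-1/51))*(-2811218) = (2253 + 4/17)*(-2811218) = (38305/17)*(-2811218) = -107683705490/17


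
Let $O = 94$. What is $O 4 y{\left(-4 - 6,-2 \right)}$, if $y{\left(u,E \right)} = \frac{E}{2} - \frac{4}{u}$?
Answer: $- \frac{1128}{5} \approx -225.6$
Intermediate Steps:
$y{\left(u,E \right)} = \frac{E}{2} - \frac{4}{u}$ ($y{\left(u,E \right)} = E \frac{1}{2} - \frac{4}{u} = \frac{E}{2} - \frac{4}{u}$)
$O 4 y{\left(-4 - 6,-2 \right)} = 94 \cdot 4 \left(\frac{1}{2} \left(-2\right) - \frac{4}{-4 - 6}\right) = 94 \cdot 4 \left(-1 - \frac{4}{-4 - 6}\right) = 94 \cdot 4 \left(-1 - \frac{4}{-10}\right) = 94 \cdot 4 \left(-1 - - \frac{2}{5}\right) = 94 \cdot 4 \left(-1 + \frac{2}{5}\right) = 94 \cdot 4 \left(- \frac{3}{5}\right) = 94 \left(- \frac{12}{5}\right) = - \frac{1128}{5}$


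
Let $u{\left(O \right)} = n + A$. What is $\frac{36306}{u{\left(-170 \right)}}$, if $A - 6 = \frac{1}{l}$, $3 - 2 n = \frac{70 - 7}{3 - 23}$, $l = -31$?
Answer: $\frac{45019440}{11213} \approx 4014.9$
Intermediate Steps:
$n = \frac{123}{40}$ ($n = \frac{3}{2} - \frac{\left(70 - 7\right) \frac{1}{3 - 23}}{2} = \frac{3}{2} - \frac{63 \frac{1}{-20}}{2} = \frac{3}{2} - \frac{63 \left(- \frac{1}{20}\right)}{2} = \frac{3}{2} - - \frac{63}{40} = \frac{3}{2} + \frac{63}{40} = \frac{123}{40} \approx 3.075$)
$A = \frac{185}{31}$ ($A = 6 + \frac{1}{-31} = 6 - \frac{1}{31} = \frac{185}{31} \approx 5.9677$)
$u{\left(O \right)} = \frac{11213}{1240}$ ($u{\left(O \right)} = \frac{123}{40} + \frac{185}{31} = \frac{11213}{1240}$)
$\frac{36306}{u{\left(-170 \right)}} = \frac{36306}{\frac{11213}{1240}} = 36306 \cdot \frac{1240}{11213} = \frac{45019440}{11213}$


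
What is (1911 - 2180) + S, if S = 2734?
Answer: 2465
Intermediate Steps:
(1911 - 2180) + S = (1911 - 2180) + 2734 = -269 + 2734 = 2465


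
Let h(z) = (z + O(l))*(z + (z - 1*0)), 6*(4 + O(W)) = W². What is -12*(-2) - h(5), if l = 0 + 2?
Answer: 22/3 ≈ 7.3333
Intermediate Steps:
l = 2
O(W) = -4 + W²/6
h(z) = 2*z*(-10/3 + z) (h(z) = (z + (-4 + (⅙)*2²))*(z + (z - 1*0)) = (z + (-4 + (⅙)*4))*(z + (z + 0)) = (z + (-4 + ⅔))*(z + z) = (z - 10/3)*(2*z) = (-10/3 + z)*(2*z) = 2*z*(-10/3 + z))
-12*(-2) - h(5) = -12*(-2) - 2*5*(-10 + 3*5)/3 = 24 - 2*5*(-10 + 15)/3 = 24 - 2*5*5/3 = 24 - 1*50/3 = 24 - 50/3 = 22/3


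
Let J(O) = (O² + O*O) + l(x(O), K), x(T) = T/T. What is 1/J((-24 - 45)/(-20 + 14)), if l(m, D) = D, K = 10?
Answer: 2/549 ≈ 0.0036430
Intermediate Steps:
x(T) = 1
J(O) = 10 + 2*O² (J(O) = (O² + O*O) + 10 = (O² + O²) + 10 = 2*O² + 10 = 10 + 2*O²)
1/J((-24 - 45)/(-20 + 14)) = 1/(10 + 2*((-24 - 45)/(-20 + 14))²) = 1/(10 + 2*(-69/(-6))²) = 1/(10 + 2*(-69*(-⅙))²) = 1/(10 + 2*(23/2)²) = 1/(10 + 2*(529/4)) = 1/(10 + 529/2) = 1/(549/2) = 2/549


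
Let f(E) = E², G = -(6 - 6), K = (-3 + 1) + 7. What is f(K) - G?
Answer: 25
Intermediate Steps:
K = 5 (K = -2 + 7 = 5)
G = 0 (G = -1*0 = 0)
f(K) - G = 5² - 1*0 = 25 + 0 = 25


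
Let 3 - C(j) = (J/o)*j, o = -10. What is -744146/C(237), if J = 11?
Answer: -7441460/2637 ≈ -2821.9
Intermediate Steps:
C(j) = 3 + 11*j/10 (C(j) = 3 - 11/(-10)*j = 3 - 11*(-⅒)*j = 3 - (-11)*j/10 = 3 + 11*j/10)
-744146/C(237) = -744146/(3 + (11/10)*237) = -744146/(3 + 2607/10) = -744146/2637/10 = -744146*10/2637 = -7441460/2637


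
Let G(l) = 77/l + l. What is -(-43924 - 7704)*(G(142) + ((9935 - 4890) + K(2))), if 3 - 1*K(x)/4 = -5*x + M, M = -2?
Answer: 19235327914/71 ≈ 2.7092e+8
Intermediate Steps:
G(l) = l + 77/l
K(x) = 20 + 20*x (K(x) = 12 - 4*(-5*x - 2) = 12 - 4*(-2 - 5*x) = 12 + (8 + 20*x) = 20 + 20*x)
-(-43924 - 7704)*(G(142) + ((9935 - 4890) + K(2))) = -(-43924 - 7704)*((142 + 77/142) + ((9935 - 4890) + (20 + 20*2))) = -(-51628)*((142 + 77*(1/142)) + (5045 + (20 + 40))) = -(-51628)*((142 + 77/142) + (5045 + 60)) = -(-51628)*(20241/142 + 5105) = -(-51628)*745151/142 = -1*(-19235327914/71) = 19235327914/71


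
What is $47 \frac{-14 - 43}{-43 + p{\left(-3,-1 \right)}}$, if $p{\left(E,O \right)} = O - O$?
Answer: $\frac{2679}{43} \approx 62.302$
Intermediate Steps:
$p{\left(E,O \right)} = 0$
$47 \frac{-14 - 43}{-43 + p{\left(-3,-1 \right)}} = 47 \frac{-14 - 43}{-43 + 0} = 47 \left(- \frac{57}{-43}\right) = 47 \left(\left(-57\right) \left(- \frac{1}{43}\right)\right) = 47 \cdot \frac{57}{43} = \frac{2679}{43}$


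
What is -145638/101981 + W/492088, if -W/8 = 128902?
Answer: -22103893880/6272953291 ≈ -3.5237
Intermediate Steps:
W = -1031216 (W = -8*128902 = -1031216)
-145638/101981 + W/492088 = -145638/101981 - 1031216/492088 = -145638*1/101981 - 1031216*1/492088 = -145638/101981 - 128902/61511 = -22103893880/6272953291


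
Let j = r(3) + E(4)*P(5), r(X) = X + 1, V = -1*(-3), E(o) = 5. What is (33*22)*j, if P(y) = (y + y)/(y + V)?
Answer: 14883/2 ≈ 7441.5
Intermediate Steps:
V = 3
r(X) = 1 + X
P(y) = 2*y/(3 + y) (P(y) = (y + y)/(y + 3) = (2*y)/(3 + y) = 2*y/(3 + y))
j = 41/4 (j = (1 + 3) + 5*(2*5/(3 + 5)) = 4 + 5*(2*5/8) = 4 + 5*(2*5*(⅛)) = 4 + 5*(5/4) = 4 + 25/4 = 41/4 ≈ 10.250)
(33*22)*j = (33*22)*(41/4) = 726*(41/4) = 14883/2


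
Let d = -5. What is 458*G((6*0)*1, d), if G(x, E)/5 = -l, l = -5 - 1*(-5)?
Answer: 0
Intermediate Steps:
l = 0 (l = -5 + 5 = 0)
G(x, E) = 0 (G(x, E) = 5*(-1*0) = 5*0 = 0)
458*G((6*0)*1, d) = 458*0 = 0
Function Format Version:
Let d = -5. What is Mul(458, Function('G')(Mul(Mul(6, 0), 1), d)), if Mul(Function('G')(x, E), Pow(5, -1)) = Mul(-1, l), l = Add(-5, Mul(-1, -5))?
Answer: 0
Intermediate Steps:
l = 0 (l = Add(-5, 5) = 0)
Function('G')(x, E) = 0 (Function('G')(x, E) = Mul(5, Mul(-1, 0)) = Mul(5, 0) = 0)
Mul(458, Function('G')(Mul(Mul(6, 0), 1), d)) = Mul(458, 0) = 0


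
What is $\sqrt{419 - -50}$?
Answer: $\sqrt{469} \approx 21.656$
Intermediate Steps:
$\sqrt{419 - -50} = \sqrt{419 + 50} = \sqrt{469}$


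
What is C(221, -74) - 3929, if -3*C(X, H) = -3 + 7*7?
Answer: -11833/3 ≈ -3944.3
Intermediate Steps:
C(X, H) = -46/3 (C(X, H) = -(-3 + 7*7)/3 = -(-3 + 49)/3 = -⅓*46 = -46/3)
C(221, -74) - 3929 = -46/3 - 3929 = -11833/3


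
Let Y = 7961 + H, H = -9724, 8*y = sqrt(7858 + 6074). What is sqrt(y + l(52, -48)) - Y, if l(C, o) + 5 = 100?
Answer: 1763 + sqrt(380 + 9*sqrt(43))/2 ≈ 1773.5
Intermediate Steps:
y = 9*sqrt(43)/4 (y = sqrt(7858 + 6074)/8 = sqrt(13932)/8 = (18*sqrt(43))/8 = 9*sqrt(43)/4 ≈ 14.754)
l(C, o) = 95 (l(C, o) = -5 + 100 = 95)
Y = -1763 (Y = 7961 - 9724 = -1763)
sqrt(y + l(52, -48)) - Y = sqrt(9*sqrt(43)/4 + 95) - 1*(-1763) = sqrt(95 + 9*sqrt(43)/4) + 1763 = 1763 + sqrt(95 + 9*sqrt(43)/4)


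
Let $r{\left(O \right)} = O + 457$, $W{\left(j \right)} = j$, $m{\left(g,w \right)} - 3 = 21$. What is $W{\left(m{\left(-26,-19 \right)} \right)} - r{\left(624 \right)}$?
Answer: $-1057$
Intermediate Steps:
$m{\left(g,w \right)} = 24$ ($m{\left(g,w \right)} = 3 + 21 = 24$)
$r{\left(O \right)} = 457 + O$
$W{\left(m{\left(-26,-19 \right)} \right)} - r{\left(624 \right)} = 24 - \left(457 + 624\right) = 24 - 1081 = -1057$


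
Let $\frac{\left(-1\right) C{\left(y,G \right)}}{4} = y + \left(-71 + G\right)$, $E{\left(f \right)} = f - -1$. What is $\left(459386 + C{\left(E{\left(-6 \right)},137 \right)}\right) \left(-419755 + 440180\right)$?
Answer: $9377975350$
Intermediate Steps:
$E{\left(f \right)} = 1 + f$ ($E{\left(f \right)} = f + 1 = 1 + f$)
$C{\left(y,G \right)} = 284 - 4 G - 4 y$ ($C{\left(y,G \right)} = - 4 \left(y + \left(-71 + G\right)\right) = - 4 \left(-71 + G + y\right) = 284 - 4 G - 4 y$)
$\left(459386 + C{\left(E{\left(-6 \right)},137 \right)}\right) \left(-419755 + 440180\right) = \left(459386 - \left(264 + 4 \left(1 - 6\right)\right)\right) \left(-419755 + 440180\right) = \left(459386 - 244\right) 20425 = 459142 \cdot 20425 = 9377975350$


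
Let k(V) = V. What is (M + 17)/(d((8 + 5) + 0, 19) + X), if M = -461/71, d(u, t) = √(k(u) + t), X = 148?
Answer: 13801/194114 - 373*√2/194114 ≈ 0.068380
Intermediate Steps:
d(u, t) = √(t + u) (d(u, t) = √(u + t) = √(t + u))
M = -461/71 (M = -461*1/71 = -461/71 ≈ -6.4930)
(M + 17)/(d((8 + 5) + 0, 19) + X) = (-461/71 + 17)/(√(19 + ((8 + 5) + 0)) + 148) = 746/(71*(√(19 + (13 + 0)) + 148)) = 746/(71*(√(19 + 13) + 148)) = 746/(71*(√32 + 148)) = 746/(71*(4*√2 + 148)) = 746/(71*(148 + 4*√2))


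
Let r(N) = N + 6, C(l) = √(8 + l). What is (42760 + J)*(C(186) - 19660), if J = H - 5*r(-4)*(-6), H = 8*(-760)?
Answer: -722308400 + 36740*√194 ≈ -7.2180e+8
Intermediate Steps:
r(N) = 6 + N
H = -6080
J = -6020 (J = -6080 - 5*(6 - 4)*(-6) = -6080 - 5*2*(-6) = -6080 - 10*(-6) = -6080 + 60 = -6020)
(42760 + J)*(C(186) - 19660) = (42760 - 6020)*(√(8 + 186) - 19660) = 36740*(√194 - 19660) = 36740*(-19660 + √194) = -722308400 + 36740*√194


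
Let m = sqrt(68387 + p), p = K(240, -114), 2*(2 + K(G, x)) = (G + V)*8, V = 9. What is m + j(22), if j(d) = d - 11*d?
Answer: -220 + 3*sqrt(7709) ≈ 43.403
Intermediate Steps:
K(G, x) = 34 + 4*G (K(G, x) = -2 + ((G + 9)*8)/2 = -2 + ((9 + G)*8)/2 = -2 + (72 + 8*G)/2 = -2 + (36 + 4*G) = 34 + 4*G)
p = 994 (p = 34 + 4*240 = 34 + 960 = 994)
m = 3*sqrt(7709) (m = sqrt(68387 + 994) = sqrt(69381) = 3*sqrt(7709) ≈ 263.40)
j(d) = -10*d
m + j(22) = 3*sqrt(7709) - 10*22 = 3*sqrt(7709) - 220 = -220 + 3*sqrt(7709)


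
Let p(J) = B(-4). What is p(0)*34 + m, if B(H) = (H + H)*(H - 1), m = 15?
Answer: 1375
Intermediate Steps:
B(H) = 2*H*(-1 + H) (B(H) = (2*H)*(-1 + H) = 2*H*(-1 + H))
p(J) = 40 (p(J) = 2*(-4)*(-1 - 4) = 2*(-4)*(-5) = 40)
p(0)*34 + m = 40*34 + 15 = 1360 + 15 = 1375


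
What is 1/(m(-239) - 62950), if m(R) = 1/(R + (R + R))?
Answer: -717/45135151 ≈ -1.5886e-5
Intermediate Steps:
m(R) = 1/(3*R) (m(R) = 1/(R + 2*R) = 1/(3*R))
1/(m(-239) - 62950) = 1/((1/3)/(-239) - 62950) = 1/((1/3)*(-1/239) - 62950) = 1/(-1/717 - 62950) = 1/(-45135151/717) = -717/45135151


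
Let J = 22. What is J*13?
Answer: 286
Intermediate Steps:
J*13 = 22*13 = 286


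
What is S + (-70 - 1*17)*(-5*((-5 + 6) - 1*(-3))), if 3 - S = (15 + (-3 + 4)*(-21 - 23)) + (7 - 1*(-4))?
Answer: 1761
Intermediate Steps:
S = 21 (S = 3 - ((15 + (-3 + 4)*(-21 - 23)) + (7 - 1*(-4))) = 3 - ((15 + 1*(-44)) + (7 + 4)) = 3 - ((15 - 44) + 11) = 3 - (-29 + 11) = 3 - 1*(-18) = 3 + 18 = 21)
S + (-70 - 1*17)*(-5*((-5 + 6) - 1*(-3))) = 21 + (-70 - 1*17)*(-5*((-5 + 6) - 1*(-3))) = 21 + (-70 - 17)*(-5*(1 + 3)) = 21 - (-435)*4 = 21 - 87*(-20) = 21 + 1740 = 1761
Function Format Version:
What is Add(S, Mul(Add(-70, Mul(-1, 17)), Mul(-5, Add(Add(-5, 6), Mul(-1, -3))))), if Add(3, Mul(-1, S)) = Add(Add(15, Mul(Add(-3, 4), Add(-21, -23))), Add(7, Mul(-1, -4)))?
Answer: 1761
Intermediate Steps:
S = 21 (S = Add(3, Mul(-1, Add(Add(15, Mul(Add(-3, 4), Add(-21, -23))), Add(7, Mul(-1, -4))))) = Add(3, Mul(-1, Add(Add(15, Mul(1, -44)), Add(7, 4)))) = Add(3, Mul(-1, Add(Add(15, -44), 11))) = Add(3, Mul(-1, Add(-29, 11))) = Add(3, Mul(-1, -18)) = Add(3, 18) = 21)
Add(S, Mul(Add(-70, Mul(-1, 17)), Mul(-5, Add(Add(-5, 6), Mul(-1, -3))))) = Add(21, Mul(Add(-70, Mul(-1, 17)), Mul(-5, Add(Add(-5, 6), Mul(-1, -3))))) = Add(21, Mul(Add(-70, -17), Mul(-5, Add(1, 3)))) = Add(21, Mul(-87, Mul(-5, 4))) = Add(21, Mul(-87, -20)) = Add(21, 1740) = 1761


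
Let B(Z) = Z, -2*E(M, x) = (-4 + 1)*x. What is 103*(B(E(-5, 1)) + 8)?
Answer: 1957/2 ≈ 978.50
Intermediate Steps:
E(M, x) = 3*x/2 (E(M, x) = -(-4 + 1)*x/2 = -(-3)*x/2 = 3*x/2)
103*(B(E(-5, 1)) + 8) = 103*((3/2)*1 + 8) = 103*(3/2 + 8) = 103*(19/2) = 1957/2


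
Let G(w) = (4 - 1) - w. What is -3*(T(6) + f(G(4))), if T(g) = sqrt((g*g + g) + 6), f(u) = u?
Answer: 3 - 12*sqrt(3) ≈ -17.785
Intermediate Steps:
G(w) = 3 - w
T(g) = sqrt(6 + g + g**2) (T(g) = sqrt((g**2 + g) + 6) = sqrt((g + g**2) + 6) = sqrt(6 + g + g**2))
-3*(T(6) + f(G(4))) = -3*(sqrt(6 + 6 + 6**2) + (3 - 1*4)) = -3*(sqrt(6 + 6 + 36) + (3 - 4)) = -3*(sqrt(48) - 1) = -3*(4*sqrt(3) - 1) = -3*(-1 + 4*sqrt(3)) = 3 - 12*sqrt(3)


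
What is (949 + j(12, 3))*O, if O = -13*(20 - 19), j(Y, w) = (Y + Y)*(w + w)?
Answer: -14209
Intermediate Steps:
j(Y, w) = 4*Y*w (j(Y, w) = (2*Y)*(2*w) = 4*Y*w)
O = -13 (O = -13*1 = -13)
(949 + j(12, 3))*O = (949 + 4*12*3)*(-13) = (949 + 144)*(-13) = 1093*(-13) = -14209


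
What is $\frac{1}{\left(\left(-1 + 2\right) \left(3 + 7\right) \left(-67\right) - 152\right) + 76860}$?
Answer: $\frac{1}{76038} \approx 1.3151 \cdot 10^{-5}$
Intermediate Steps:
$\frac{1}{\left(\left(-1 + 2\right) \left(3 + 7\right) \left(-67\right) - 152\right) + 76860} = \frac{1}{\left(1 \cdot 10 \left(-67\right) - 152\right) + 76860} = \frac{1}{\left(10 \left(-67\right) - 152\right) + 76860} = \frac{1}{\left(-670 - 152\right) + 76860} = \frac{1}{-822 + 76860} = \frac{1}{76038}$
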